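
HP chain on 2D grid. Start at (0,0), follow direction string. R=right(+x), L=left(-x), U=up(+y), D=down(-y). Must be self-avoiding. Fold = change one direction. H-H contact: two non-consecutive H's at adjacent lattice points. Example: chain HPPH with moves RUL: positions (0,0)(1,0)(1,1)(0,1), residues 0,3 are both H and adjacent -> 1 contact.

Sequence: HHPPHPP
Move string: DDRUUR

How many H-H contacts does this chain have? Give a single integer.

Positions: [(0, 0), (0, -1), (0, -2), (1, -2), (1, -1), (1, 0), (2, 0)]
H-H contact: residue 1 @(0,-1) - residue 4 @(1, -1)

Answer: 1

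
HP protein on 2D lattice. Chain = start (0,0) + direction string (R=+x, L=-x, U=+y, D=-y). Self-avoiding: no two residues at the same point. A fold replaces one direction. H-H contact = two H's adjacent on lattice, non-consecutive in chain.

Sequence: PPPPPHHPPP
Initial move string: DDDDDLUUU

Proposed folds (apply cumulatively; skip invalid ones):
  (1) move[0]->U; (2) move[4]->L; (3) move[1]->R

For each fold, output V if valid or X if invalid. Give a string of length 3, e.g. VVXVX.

Answer: XVV

Derivation:
Initial: DDDDDLUUU -> [(0, 0), (0, -1), (0, -2), (0, -3), (0, -4), (0, -5), (-1, -5), (-1, -4), (-1, -3), (-1, -2)]
Fold 1: move[0]->U => UDDDDLUUU INVALID (collision), skipped
Fold 2: move[4]->L => DDDDLLUUU VALID
Fold 3: move[1]->R => DRDDLLUUU VALID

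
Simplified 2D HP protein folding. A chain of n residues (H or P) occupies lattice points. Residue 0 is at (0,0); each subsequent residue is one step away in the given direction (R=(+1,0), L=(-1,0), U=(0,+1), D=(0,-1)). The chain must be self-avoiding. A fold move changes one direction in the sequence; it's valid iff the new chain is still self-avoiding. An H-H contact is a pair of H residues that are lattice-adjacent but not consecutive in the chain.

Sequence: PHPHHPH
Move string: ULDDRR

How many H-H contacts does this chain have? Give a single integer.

Positions: [(0, 0), (0, 1), (-1, 1), (-1, 0), (-1, -1), (0, -1), (1, -1)]
No H-H contacts found.

Answer: 0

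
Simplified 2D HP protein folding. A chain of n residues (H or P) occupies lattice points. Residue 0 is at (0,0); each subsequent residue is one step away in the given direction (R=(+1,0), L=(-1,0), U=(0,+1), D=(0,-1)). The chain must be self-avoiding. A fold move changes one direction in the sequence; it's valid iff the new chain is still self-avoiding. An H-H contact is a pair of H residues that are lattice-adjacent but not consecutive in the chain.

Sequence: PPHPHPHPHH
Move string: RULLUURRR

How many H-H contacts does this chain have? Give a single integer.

Answer: 0

Derivation:
Positions: [(0, 0), (1, 0), (1, 1), (0, 1), (-1, 1), (-1, 2), (-1, 3), (0, 3), (1, 3), (2, 3)]
No H-H contacts found.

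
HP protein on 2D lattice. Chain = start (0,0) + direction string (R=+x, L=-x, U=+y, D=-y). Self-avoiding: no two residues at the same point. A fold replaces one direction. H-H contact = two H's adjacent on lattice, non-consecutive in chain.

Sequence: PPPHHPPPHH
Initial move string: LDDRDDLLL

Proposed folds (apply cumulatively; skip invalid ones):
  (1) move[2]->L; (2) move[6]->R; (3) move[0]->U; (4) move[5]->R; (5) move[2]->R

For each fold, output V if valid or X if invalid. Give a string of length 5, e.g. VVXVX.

Initial: LDDRDDLLL -> [(0, 0), (-1, 0), (-1, -1), (-1, -2), (0, -2), (0, -3), (0, -4), (-1, -4), (-2, -4), (-3, -4)]
Fold 1: move[2]->L => LDLRDDLLL INVALID (collision), skipped
Fold 2: move[6]->R => LDDRDDRLL INVALID (collision), skipped
Fold 3: move[0]->U => UDDRDDLLL INVALID (collision), skipped
Fold 4: move[5]->R => LDDRDRLLL INVALID (collision), skipped
Fold 5: move[2]->R => LDRRDDLLL VALID

Answer: XXXXV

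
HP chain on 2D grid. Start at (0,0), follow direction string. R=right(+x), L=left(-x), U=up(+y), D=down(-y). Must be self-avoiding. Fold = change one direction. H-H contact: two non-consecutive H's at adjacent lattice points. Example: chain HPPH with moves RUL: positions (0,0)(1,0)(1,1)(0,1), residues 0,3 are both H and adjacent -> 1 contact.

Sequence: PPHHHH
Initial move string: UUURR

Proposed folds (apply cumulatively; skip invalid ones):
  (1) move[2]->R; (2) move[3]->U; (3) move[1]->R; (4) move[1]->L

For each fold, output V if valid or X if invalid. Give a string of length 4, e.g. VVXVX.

Answer: VVVX

Derivation:
Initial: UUURR -> [(0, 0), (0, 1), (0, 2), (0, 3), (1, 3), (2, 3)]
Fold 1: move[2]->R => UURRR VALID
Fold 2: move[3]->U => UURUR VALID
Fold 3: move[1]->R => URRUR VALID
Fold 4: move[1]->L => ULRUR INVALID (collision), skipped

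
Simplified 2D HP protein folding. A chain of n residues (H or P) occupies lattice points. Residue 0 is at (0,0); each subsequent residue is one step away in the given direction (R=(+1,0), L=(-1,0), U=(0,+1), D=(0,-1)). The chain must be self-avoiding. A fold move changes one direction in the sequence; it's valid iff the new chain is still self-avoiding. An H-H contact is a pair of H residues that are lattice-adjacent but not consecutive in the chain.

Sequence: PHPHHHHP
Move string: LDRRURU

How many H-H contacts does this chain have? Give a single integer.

Positions: [(0, 0), (-1, 0), (-1, -1), (0, -1), (1, -1), (1, 0), (2, 0), (2, 1)]
No H-H contacts found.

Answer: 0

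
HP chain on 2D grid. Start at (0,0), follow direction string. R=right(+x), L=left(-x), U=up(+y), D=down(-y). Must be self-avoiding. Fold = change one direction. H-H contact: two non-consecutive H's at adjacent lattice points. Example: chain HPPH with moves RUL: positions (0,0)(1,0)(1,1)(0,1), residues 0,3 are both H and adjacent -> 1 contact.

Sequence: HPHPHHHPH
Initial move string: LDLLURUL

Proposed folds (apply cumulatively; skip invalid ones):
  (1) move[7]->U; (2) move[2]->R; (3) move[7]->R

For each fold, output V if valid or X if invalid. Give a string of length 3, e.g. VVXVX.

Answer: VXV

Derivation:
Initial: LDLLURUL -> [(0, 0), (-1, 0), (-1, -1), (-2, -1), (-3, -1), (-3, 0), (-2, 0), (-2, 1), (-3, 1)]
Fold 1: move[7]->U => LDLLURUU VALID
Fold 2: move[2]->R => LDRLURUU INVALID (collision), skipped
Fold 3: move[7]->R => LDLLURUR VALID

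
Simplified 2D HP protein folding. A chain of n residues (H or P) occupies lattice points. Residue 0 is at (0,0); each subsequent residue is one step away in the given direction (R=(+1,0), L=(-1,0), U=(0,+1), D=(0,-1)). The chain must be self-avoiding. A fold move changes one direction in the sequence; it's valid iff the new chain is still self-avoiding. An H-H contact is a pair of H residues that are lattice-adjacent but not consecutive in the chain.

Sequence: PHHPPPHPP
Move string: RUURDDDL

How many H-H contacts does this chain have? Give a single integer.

Answer: 1

Derivation:
Positions: [(0, 0), (1, 0), (1, 1), (1, 2), (2, 2), (2, 1), (2, 0), (2, -1), (1, -1)]
H-H contact: residue 1 @(1,0) - residue 6 @(2, 0)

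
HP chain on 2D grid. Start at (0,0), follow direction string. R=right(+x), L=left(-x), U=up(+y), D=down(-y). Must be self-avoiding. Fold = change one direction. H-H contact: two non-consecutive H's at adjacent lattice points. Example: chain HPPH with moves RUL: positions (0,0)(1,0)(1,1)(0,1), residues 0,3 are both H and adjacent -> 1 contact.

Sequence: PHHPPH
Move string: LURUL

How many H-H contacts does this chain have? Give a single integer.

Positions: [(0, 0), (-1, 0), (-1, 1), (0, 1), (0, 2), (-1, 2)]
H-H contact: residue 2 @(-1,1) - residue 5 @(-1, 2)

Answer: 1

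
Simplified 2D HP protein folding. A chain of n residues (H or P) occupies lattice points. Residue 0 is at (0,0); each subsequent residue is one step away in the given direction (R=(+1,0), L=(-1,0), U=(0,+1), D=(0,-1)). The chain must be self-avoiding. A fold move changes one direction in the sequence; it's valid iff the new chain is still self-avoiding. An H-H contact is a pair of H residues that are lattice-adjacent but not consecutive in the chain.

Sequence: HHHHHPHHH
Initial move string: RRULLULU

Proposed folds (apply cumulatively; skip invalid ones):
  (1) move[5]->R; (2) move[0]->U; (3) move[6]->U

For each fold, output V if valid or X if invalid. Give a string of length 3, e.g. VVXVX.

Initial: RRULLULU -> [(0, 0), (1, 0), (2, 0), (2, 1), (1, 1), (0, 1), (0, 2), (-1, 2), (-1, 3)]
Fold 1: move[5]->R => RRULLRLU INVALID (collision), skipped
Fold 2: move[0]->U => URULLULU VALID
Fold 3: move[6]->U => URULLUUU VALID

Answer: XVV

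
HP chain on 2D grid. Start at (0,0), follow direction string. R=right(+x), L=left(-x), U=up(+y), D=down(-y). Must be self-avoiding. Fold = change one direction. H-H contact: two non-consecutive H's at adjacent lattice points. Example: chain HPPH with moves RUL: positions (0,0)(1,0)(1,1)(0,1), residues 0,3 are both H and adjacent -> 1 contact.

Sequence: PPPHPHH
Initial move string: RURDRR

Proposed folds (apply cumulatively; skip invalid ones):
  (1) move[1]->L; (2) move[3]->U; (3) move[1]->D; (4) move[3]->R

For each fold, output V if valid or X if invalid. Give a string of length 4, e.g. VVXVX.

Answer: XVVV

Derivation:
Initial: RURDRR -> [(0, 0), (1, 0), (1, 1), (2, 1), (2, 0), (3, 0), (4, 0)]
Fold 1: move[1]->L => RLRDRR INVALID (collision), skipped
Fold 2: move[3]->U => RURURR VALID
Fold 3: move[1]->D => RDRURR VALID
Fold 4: move[3]->R => RDRRRR VALID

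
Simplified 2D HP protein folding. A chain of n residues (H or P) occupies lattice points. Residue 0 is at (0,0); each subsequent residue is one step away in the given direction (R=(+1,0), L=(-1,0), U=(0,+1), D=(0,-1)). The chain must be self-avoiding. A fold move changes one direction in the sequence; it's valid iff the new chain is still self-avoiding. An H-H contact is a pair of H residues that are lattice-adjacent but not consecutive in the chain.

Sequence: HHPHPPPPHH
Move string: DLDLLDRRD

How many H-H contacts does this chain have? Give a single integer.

Positions: [(0, 0), (0, -1), (-1, -1), (-1, -2), (-2, -2), (-3, -2), (-3, -3), (-2, -3), (-1, -3), (-1, -4)]
H-H contact: residue 3 @(-1,-2) - residue 8 @(-1, -3)

Answer: 1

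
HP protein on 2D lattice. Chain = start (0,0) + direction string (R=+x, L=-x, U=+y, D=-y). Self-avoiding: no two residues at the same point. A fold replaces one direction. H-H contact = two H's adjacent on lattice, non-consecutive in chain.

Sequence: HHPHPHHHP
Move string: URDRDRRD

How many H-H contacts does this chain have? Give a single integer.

Answer: 1

Derivation:
Positions: [(0, 0), (0, 1), (1, 1), (1, 0), (2, 0), (2, -1), (3, -1), (4, -1), (4, -2)]
H-H contact: residue 0 @(0,0) - residue 3 @(1, 0)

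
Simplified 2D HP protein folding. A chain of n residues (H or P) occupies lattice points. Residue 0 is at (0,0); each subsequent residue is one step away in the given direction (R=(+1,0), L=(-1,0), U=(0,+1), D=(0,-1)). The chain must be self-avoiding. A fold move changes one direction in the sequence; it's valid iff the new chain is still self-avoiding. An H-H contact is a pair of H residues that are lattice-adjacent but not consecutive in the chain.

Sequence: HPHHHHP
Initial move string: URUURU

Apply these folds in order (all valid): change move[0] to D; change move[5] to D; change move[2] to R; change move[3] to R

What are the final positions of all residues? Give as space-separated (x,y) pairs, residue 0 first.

Initial moves: URUURU
Fold: move[0]->D => DRUURU (positions: [(0, 0), (0, -1), (1, -1), (1, 0), (1, 1), (2, 1), (2, 2)])
Fold: move[5]->D => DRUURD (positions: [(0, 0), (0, -1), (1, -1), (1, 0), (1, 1), (2, 1), (2, 0)])
Fold: move[2]->R => DRRURD (positions: [(0, 0), (0, -1), (1, -1), (2, -1), (2, 0), (3, 0), (3, -1)])
Fold: move[3]->R => DRRRRD (positions: [(0, 0), (0, -1), (1, -1), (2, -1), (3, -1), (4, -1), (4, -2)])

Answer: (0,0) (0,-1) (1,-1) (2,-1) (3,-1) (4,-1) (4,-2)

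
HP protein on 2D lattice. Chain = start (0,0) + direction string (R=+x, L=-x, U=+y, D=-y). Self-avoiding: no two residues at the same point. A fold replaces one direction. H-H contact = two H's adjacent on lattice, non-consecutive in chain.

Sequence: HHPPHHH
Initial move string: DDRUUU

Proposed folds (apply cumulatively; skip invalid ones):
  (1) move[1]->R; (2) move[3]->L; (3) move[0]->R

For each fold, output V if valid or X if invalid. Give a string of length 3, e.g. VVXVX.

Answer: VXV

Derivation:
Initial: DDRUUU -> [(0, 0), (0, -1), (0, -2), (1, -2), (1, -1), (1, 0), (1, 1)]
Fold 1: move[1]->R => DRRUUU VALID
Fold 2: move[3]->L => DRRLUU INVALID (collision), skipped
Fold 3: move[0]->R => RRRUUU VALID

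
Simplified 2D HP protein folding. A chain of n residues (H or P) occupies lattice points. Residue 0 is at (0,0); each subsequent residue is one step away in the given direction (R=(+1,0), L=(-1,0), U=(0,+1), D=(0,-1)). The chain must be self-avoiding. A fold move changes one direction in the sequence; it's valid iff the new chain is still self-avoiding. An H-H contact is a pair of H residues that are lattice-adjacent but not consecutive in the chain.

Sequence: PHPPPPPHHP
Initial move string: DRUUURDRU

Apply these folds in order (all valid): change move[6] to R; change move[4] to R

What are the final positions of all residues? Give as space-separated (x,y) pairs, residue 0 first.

Answer: (0,0) (0,-1) (1,-1) (1,0) (1,1) (2,1) (3,1) (4,1) (5,1) (5,2)

Derivation:
Initial moves: DRUUURDRU
Fold: move[6]->R => DRUUURRRU (positions: [(0, 0), (0, -1), (1, -1), (1, 0), (1, 1), (1, 2), (2, 2), (3, 2), (4, 2), (4, 3)])
Fold: move[4]->R => DRUURRRRU (positions: [(0, 0), (0, -1), (1, -1), (1, 0), (1, 1), (2, 1), (3, 1), (4, 1), (5, 1), (5, 2)])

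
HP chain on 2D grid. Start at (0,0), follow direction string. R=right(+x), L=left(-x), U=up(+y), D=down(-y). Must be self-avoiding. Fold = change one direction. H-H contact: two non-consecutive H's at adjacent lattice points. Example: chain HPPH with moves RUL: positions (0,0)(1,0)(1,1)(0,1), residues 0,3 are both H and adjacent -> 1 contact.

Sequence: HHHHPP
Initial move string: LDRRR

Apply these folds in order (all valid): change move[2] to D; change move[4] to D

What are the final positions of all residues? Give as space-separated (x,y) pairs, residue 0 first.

Initial moves: LDRRR
Fold: move[2]->D => LDDRR (positions: [(0, 0), (-1, 0), (-1, -1), (-1, -2), (0, -2), (1, -2)])
Fold: move[4]->D => LDDRD (positions: [(0, 0), (-1, 0), (-1, -1), (-1, -2), (0, -2), (0, -3)])

Answer: (0,0) (-1,0) (-1,-1) (-1,-2) (0,-2) (0,-3)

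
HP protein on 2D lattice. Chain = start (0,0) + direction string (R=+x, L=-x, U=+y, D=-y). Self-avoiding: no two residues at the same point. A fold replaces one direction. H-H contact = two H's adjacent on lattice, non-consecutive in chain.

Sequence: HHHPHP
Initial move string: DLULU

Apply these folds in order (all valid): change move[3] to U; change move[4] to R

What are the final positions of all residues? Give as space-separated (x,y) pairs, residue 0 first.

Answer: (0,0) (0,-1) (-1,-1) (-1,0) (-1,1) (0,1)

Derivation:
Initial moves: DLULU
Fold: move[3]->U => DLUUU (positions: [(0, 0), (0, -1), (-1, -1), (-1, 0), (-1, 1), (-1, 2)])
Fold: move[4]->R => DLUUR (positions: [(0, 0), (0, -1), (-1, -1), (-1, 0), (-1, 1), (0, 1)])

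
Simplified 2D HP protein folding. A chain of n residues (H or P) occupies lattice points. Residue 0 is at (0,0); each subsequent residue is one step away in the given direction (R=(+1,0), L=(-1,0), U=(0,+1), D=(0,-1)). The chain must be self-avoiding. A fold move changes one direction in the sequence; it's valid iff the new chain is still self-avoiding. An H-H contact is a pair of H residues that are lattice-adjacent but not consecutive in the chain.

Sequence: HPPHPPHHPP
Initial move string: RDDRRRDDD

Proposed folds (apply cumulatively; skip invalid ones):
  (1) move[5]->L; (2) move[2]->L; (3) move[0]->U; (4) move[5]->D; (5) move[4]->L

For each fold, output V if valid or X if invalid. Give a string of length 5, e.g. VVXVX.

Initial: RDDRRRDDD -> [(0, 0), (1, 0), (1, -1), (1, -2), (2, -2), (3, -2), (4, -2), (4, -3), (4, -4), (4, -5)]
Fold 1: move[5]->L => RDDRRLDDD INVALID (collision), skipped
Fold 2: move[2]->L => RDLRRRDDD INVALID (collision), skipped
Fold 3: move[0]->U => UDDRRRDDD INVALID (collision), skipped
Fold 4: move[5]->D => RDDRRDDDD VALID
Fold 5: move[4]->L => RDDRLDDDD INVALID (collision), skipped

Answer: XXXVX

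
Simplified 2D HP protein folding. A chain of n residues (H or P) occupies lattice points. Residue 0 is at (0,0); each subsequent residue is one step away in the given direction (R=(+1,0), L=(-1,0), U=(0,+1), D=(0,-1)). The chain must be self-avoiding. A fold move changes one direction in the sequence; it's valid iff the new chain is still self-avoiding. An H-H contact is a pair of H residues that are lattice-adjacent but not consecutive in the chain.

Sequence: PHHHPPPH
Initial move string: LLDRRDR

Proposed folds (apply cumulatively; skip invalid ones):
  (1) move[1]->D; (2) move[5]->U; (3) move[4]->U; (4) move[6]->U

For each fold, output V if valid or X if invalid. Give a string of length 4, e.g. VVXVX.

Initial: LLDRRDR -> [(0, 0), (-1, 0), (-2, 0), (-2, -1), (-1, -1), (0, -1), (0, -2), (1, -2)]
Fold 1: move[1]->D => LDDRRDR VALID
Fold 2: move[5]->U => LDDRRUR VALID
Fold 3: move[4]->U => LDDRUUR INVALID (collision), skipped
Fold 4: move[6]->U => LDDRRUU VALID

Answer: VVXV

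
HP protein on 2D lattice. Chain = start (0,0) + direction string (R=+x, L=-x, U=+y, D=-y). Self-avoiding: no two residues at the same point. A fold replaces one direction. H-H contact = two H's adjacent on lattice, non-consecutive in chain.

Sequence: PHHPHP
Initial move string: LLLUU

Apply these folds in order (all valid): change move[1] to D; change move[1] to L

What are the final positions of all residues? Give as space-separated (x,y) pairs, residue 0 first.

Initial moves: LLLUU
Fold: move[1]->D => LDLUU (positions: [(0, 0), (-1, 0), (-1, -1), (-2, -1), (-2, 0), (-2, 1)])
Fold: move[1]->L => LLLUU (positions: [(0, 0), (-1, 0), (-2, 0), (-3, 0), (-3, 1), (-3, 2)])

Answer: (0,0) (-1,0) (-2,0) (-3,0) (-3,1) (-3,2)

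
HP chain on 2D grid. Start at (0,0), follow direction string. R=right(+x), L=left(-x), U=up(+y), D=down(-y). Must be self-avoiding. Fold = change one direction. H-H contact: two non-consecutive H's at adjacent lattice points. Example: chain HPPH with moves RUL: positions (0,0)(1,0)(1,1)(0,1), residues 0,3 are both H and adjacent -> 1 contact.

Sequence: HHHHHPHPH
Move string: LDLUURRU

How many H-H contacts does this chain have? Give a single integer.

Answer: 2

Derivation:
Positions: [(0, 0), (-1, 0), (-1, -1), (-2, -1), (-2, 0), (-2, 1), (-1, 1), (0, 1), (0, 2)]
H-H contact: residue 1 @(-1,0) - residue 4 @(-2, 0)
H-H contact: residue 1 @(-1,0) - residue 6 @(-1, 1)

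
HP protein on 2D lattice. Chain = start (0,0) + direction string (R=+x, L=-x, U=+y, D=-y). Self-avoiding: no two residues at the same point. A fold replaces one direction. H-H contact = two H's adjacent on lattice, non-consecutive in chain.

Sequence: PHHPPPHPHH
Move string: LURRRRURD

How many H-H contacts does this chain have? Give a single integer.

Positions: [(0, 0), (-1, 0), (-1, 1), (0, 1), (1, 1), (2, 1), (3, 1), (3, 2), (4, 2), (4, 1)]
H-H contact: residue 6 @(3,1) - residue 9 @(4, 1)

Answer: 1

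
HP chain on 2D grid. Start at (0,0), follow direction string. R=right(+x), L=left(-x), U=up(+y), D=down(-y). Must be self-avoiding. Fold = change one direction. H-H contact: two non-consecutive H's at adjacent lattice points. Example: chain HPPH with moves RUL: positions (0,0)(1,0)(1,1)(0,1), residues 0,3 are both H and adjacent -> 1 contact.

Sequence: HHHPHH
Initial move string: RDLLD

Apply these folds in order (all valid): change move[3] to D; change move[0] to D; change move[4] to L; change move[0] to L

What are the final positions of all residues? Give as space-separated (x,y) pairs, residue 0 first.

Initial moves: RDLLD
Fold: move[3]->D => RDLDD (positions: [(0, 0), (1, 0), (1, -1), (0, -1), (0, -2), (0, -3)])
Fold: move[0]->D => DDLDD (positions: [(0, 0), (0, -1), (0, -2), (-1, -2), (-1, -3), (-1, -4)])
Fold: move[4]->L => DDLDL (positions: [(0, 0), (0, -1), (0, -2), (-1, -2), (-1, -3), (-2, -3)])
Fold: move[0]->L => LDLDL (positions: [(0, 0), (-1, 0), (-1, -1), (-2, -1), (-2, -2), (-3, -2)])

Answer: (0,0) (-1,0) (-1,-1) (-2,-1) (-2,-2) (-3,-2)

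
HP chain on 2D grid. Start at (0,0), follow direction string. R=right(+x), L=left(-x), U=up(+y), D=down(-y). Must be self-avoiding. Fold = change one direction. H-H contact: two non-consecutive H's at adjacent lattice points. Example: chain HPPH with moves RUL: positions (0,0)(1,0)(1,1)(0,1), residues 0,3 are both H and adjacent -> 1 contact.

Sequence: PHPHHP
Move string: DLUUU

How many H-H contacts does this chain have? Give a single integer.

Answer: 0

Derivation:
Positions: [(0, 0), (0, -1), (-1, -1), (-1, 0), (-1, 1), (-1, 2)]
No H-H contacts found.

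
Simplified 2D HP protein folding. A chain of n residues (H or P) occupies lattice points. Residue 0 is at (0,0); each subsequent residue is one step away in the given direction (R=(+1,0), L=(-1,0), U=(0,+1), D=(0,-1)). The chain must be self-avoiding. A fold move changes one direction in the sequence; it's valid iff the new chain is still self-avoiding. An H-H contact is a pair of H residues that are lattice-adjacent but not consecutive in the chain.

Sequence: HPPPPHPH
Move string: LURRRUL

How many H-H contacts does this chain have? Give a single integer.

Answer: 0

Derivation:
Positions: [(0, 0), (-1, 0), (-1, 1), (0, 1), (1, 1), (2, 1), (2, 2), (1, 2)]
No H-H contacts found.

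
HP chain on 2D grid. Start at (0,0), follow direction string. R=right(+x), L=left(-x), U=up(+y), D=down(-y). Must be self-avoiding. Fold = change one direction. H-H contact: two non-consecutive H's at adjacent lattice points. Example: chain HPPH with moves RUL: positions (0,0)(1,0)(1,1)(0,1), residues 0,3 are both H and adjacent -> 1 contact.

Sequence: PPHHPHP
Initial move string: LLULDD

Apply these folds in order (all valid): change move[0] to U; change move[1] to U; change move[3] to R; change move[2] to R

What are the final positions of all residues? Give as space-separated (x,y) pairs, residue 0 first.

Answer: (0,0) (0,1) (0,2) (1,2) (2,2) (2,1) (2,0)

Derivation:
Initial moves: LLULDD
Fold: move[0]->U => ULULDD (positions: [(0, 0), (0, 1), (-1, 1), (-1, 2), (-2, 2), (-2, 1), (-2, 0)])
Fold: move[1]->U => UUULDD (positions: [(0, 0), (0, 1), (0, 2), (0, 3), (-1, 3), (-1, 2), (-1, 1)])
Fold: move[3]->R => UUURDD (positions: [(0, 0), (0, 1), (0, 2), (0, 3), (1, 3), (1, 2), (1, 1)])
Fold: move[2]->R => UURRDD (positions: [(0, 0), (0, 1), (0, 2), (1, 2), (2, 2), (2, 1), (2, 0)])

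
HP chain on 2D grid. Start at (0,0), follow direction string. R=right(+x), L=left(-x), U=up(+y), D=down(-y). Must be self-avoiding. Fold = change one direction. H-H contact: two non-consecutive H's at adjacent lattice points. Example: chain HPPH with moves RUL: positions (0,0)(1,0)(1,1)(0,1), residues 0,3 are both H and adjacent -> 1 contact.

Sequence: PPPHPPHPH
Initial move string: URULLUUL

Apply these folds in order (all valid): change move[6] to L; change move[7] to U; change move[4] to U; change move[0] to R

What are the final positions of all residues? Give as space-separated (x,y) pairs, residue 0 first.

Answer: (0,0) (1,0) (2,0) (2,1) (1,1) (1,2) (1,3) (0,3) (0,4)

Derivation:
Initial moves: URULLUUL
Fold: move[6]->L => URULLULL (positions: [(0, 0), (0, 1), (1, 1), (1, 2), (0, 2), (-1, 2), (-1, 3), (-2, 3), (-3, 3)])
Fold: move[7]->U => URULLULU (positions: [(0, 0), (0, 1), (1, 1), (1, 2), (0, 2), (-1, 2), (-1, 3), (-2, 3), (-2, 4)])
Fold: move[4]->U => URULUULU (positions: [(0, 0), (0, 1), (1, 1), (1, 2), (0, 2), (0, 3), (0, 4), (-1, 4), (-1, 5)])
Fold: move[0]->R => RRULUULU (positions: [(0, 0), (1, 0), (2, 0), (2, 1), (1, 1), (1, 2), (1, 3), (0, 3), (0, 4)])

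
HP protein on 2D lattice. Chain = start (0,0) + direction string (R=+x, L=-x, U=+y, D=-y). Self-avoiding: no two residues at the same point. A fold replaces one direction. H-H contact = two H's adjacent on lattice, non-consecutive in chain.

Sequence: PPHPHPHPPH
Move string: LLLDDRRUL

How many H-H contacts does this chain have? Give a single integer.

Answer: 3

Derivation:
Positions: [(0, 0), (-1, 0), (-2, 0), (-3, 0), (-3, -1), (-3, -2), (-2, -2), (-1, -2), (-1, -1), (-2, -1)]
H-H contact: residue 2 @(-2,0) - residue 9 @(-2, -1)
H-H contact: residue 4 @(-3,-1) - residue 9 @(-2, -1)
H-H contact: residue 6 @(-2,-2) - residue 9 @(-2, -1)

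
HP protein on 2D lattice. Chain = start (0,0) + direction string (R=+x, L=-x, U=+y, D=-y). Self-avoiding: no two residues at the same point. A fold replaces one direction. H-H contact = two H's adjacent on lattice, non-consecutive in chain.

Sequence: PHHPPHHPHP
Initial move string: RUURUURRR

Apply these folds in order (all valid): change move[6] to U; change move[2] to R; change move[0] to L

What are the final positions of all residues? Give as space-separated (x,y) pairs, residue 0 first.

Answer: (0,0) (-1,0) (-1,1) (0,1) (1,1) (1,2) (1,3) (1,4) (2,4) (3,4)

Derivation:
Initial moves: RUURUURRR
Fold: move[6]->U => RUURUUURR (positions: [(0, 0), (1, 0), (1, 1), (1, 2), (2, 2), (2, 3), (2, 4), (2, 5), (3, 5), (4, 5)])
Fold: move[2]->R => RURRUUURR (positions: [(0, 0), (1, 0), (1, 1), (2, 1), (3, 1), (3, 2), (3, 3), (3, 4), (4, 4), (5, 4)])
Fold: move[0]->L => LURRUUURR (positions: [(0, 0), (-1, 0), (-1, 1), (0, 1), (1, 1), (1, 2), (1, 3), (1, 4), (2, 4), (3, 4)])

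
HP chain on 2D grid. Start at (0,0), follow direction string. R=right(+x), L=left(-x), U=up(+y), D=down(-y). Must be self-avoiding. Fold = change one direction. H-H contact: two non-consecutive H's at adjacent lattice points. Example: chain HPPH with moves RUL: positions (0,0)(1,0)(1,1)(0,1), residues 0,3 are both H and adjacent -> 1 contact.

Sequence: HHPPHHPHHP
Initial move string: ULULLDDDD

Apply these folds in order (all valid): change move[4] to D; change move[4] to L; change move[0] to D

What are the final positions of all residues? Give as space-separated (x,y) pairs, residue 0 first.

Initial moves: ULULLDDDD
Fold: move[4]->D => ULULDDDDD (positions: [(0, 0), (0, 1), (-1, 1), (-1, 2), (-2, 2), (-2, 1), (-2, 0), (-2, -1), (-2, -2), (-2, -3)])
Fold: move[4]->L => ULULLDDDD (positions: [(0, 0), (0, 1), (-1, 1), (-1, 2), (-2, 2), (-3, 2), (-3, 1), (-3, 0), (-3, -1), (-3, -2)])
Fold: move[0]->D => DLULLDDDD (positions: [(0, 0), (0, -1), (-1, -1), (-1, 0), (-2, 0), (-3, 0), (-3, -1), (-3, -2), (-3, -3), (-3, -4)])

Answer: (0,0) (0,-1) (-1,-1) (-1,0) (-2,0) (-3,0) (-3,-1) (-3,-2) (-3,-3) (-3,-4)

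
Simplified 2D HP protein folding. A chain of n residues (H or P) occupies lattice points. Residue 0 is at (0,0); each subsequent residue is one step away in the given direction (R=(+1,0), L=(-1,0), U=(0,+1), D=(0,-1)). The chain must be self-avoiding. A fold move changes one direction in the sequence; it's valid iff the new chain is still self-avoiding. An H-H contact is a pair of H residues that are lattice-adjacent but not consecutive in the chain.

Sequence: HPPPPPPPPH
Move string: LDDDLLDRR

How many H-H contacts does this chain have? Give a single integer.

Positions: [(0, 0), (-1, 0), (-1, -1), (-1, -2), (-1, -3), (-2, -3), (-3, -3), (-3, -4), (-2, -4), (-1, -4)]
No H-H contacts found.

Answer: 0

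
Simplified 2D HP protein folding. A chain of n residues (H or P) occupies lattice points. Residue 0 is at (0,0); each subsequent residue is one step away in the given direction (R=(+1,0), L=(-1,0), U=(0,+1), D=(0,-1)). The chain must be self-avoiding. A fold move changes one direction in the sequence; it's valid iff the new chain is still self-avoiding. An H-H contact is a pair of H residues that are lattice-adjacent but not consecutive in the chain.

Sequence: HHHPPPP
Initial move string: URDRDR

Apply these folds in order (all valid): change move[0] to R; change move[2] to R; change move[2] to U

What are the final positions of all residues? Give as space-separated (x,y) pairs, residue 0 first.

Initial moves: URDRDR
Fold: move[0]->R => RRDRDR (positions: [(0, 0), (1, 0), (2, 0), (2, -1), (3, -1), (3, -2), (4, -2)])
Fold: move[2]->R => RRRRDR (positions: [(0, 0), (1, 0), (2, 0), (3, 0), (4, 0), (4, -1), (5, -1)])
Fold: move[2]->U => RRURDR (positions: [(0, 0), (1, 0), (2, 0), (2, 1), (3, 1), (3, 0), (4, 0)])

Answer: (0,0) (1,0) (2,0) (2,1) (3,1) (3,0) (4,0)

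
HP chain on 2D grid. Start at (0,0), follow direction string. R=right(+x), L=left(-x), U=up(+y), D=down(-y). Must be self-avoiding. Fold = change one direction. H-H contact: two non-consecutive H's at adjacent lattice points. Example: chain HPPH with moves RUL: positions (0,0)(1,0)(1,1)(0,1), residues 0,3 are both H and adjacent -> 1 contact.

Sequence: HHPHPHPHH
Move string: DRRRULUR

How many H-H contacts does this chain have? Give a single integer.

Answer: 1

Derivation:
Positions: [(0, 0), (0, -1), (1, -1), (2, -1), (3, -1), (3, 0), (2, 0), (2, 1), (3, 1)]
H-H contact: residue 5 @(3,0) - residue 8 @(3, 1)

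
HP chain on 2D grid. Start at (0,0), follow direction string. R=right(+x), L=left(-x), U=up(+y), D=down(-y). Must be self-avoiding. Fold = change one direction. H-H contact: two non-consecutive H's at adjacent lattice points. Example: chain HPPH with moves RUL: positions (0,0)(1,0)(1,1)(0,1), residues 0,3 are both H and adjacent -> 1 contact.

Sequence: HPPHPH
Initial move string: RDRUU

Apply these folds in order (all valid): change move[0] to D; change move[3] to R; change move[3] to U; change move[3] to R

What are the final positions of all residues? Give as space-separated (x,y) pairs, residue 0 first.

Answer: (0,0) (0,-1) (0,-2) (1,-2) (2,-2) (2,-1)

Derivation:
Initial moves: RDRUU
Fold: move[0]->D => DDRUU (positions: [(0, 0), (0, -1), (0, -2), (1, -2), (1, -1), (1, 0)])
Fold: move[3]->R => DDRRU (positions: [(0, 0), (0, -1), (0, -2), (1, -2), (2, -2), (2, -1)])
Fold: move[3]->U => DDRUU (positions: [(0, 0), (0, -1), (0, -2), (1, -2), (1, -1), (1, 0)])
Fold: move[3]->R => DDRRU (positions: [(0, 0), (0, -1), (0, -2), (1, -2), (2, -2), (2, -1)])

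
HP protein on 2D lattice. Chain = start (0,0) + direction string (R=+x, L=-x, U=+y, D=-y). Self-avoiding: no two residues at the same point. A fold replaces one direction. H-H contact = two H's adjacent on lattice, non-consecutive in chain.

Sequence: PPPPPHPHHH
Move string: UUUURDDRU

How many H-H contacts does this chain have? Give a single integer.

Answer: 0

Derivation:
Positions: [(0, 0), (0, 1), (0, 2), (0, 3), (0, 4), (1, 4), (1, 3), (1, 2), (2, 2), (2, 3)]
No H-H contacts found.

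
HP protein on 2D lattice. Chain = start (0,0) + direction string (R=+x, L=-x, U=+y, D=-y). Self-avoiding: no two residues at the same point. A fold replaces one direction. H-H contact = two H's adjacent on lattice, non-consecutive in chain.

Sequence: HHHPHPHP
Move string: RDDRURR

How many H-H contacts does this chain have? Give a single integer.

Positions: [(0, 0), (1, 0), (1, -1), (1, -2), (2, -2), (2, -1), (3, -1), (4, -1)]
No H-H contacts found.

Answer: 0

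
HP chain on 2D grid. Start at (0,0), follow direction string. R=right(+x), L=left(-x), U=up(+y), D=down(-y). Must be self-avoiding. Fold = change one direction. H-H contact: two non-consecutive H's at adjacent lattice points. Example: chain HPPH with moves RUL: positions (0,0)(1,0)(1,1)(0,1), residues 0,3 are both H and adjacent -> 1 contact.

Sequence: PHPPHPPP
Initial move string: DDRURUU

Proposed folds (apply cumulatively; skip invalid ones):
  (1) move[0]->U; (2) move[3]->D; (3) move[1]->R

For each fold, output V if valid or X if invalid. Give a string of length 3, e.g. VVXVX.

Initial: DDRURUU -> [(0, 0), (0, -1), (0, -2), (1, -2), (1, -1), (2, -1), (2, 0), (2, 1)]
Fold 1: move[0]->U => UDRURUU INVALID (collision), skipped
Fold 2: move[3]->D => DDRDRUU VALID
Fold 3: move[1]->R => DRRDRUU VALID

Answer: XVV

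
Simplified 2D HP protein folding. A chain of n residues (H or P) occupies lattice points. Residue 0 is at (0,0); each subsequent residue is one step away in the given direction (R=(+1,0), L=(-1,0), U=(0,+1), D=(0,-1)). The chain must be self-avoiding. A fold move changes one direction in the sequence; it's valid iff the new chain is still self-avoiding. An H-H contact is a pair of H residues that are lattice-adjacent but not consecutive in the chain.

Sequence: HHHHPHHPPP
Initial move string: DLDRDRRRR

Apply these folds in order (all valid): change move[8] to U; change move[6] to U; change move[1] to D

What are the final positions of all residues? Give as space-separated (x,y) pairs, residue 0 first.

Initial moves: DLDRDRRRR
Fold: move[8]->U => DLDRDRRRU (positions: [(0, 0), (0, -1), (-1, -1), (-1, -2), (0, -2), (0, -3), (1, -3), (2, -3), (3, -3), (3, -2)])
Fold: move[6]->U => DLDRDRURU (positions: [(0, 0), (0, -1), (-1, -1), (-1, -2), (0, -2), (0, -3), (1, -3), (1, -2), (2, -2), (2, -1)])
Fold: move[1]->D => DDDRDRURU (positions: [(0, 0), (0, -1), (0, -2), (0, -3), (1, -3), (1, -4), (2, -4), (2, -3), (3, -3), (3, -2)])

Answer: (0,0) (0,-1) (0,-2) (0,-3) (1,-3) (1,-4) (2,-4) (2,-3) (3,-3) (3,-2)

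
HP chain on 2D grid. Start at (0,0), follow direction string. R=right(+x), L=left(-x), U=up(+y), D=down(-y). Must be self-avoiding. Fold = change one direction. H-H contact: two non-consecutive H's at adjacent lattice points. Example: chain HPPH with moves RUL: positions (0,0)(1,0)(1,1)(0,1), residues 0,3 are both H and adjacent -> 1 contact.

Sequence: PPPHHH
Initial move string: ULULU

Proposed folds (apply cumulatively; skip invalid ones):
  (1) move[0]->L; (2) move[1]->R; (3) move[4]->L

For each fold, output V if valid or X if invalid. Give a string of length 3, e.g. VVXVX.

Answer: VXV

Derivation:
Initial: ULULU -> [(0, 0), (0, 1), (-1, 1), (-1, 2), (-2, 2), (-2, 3)]
Fold 1: move[0]->L => LLULU VALID
Fold 2: move[1]->R => LRULU INVALID (collision), skipped
Fold 3: move[4]->L => LLULL VALID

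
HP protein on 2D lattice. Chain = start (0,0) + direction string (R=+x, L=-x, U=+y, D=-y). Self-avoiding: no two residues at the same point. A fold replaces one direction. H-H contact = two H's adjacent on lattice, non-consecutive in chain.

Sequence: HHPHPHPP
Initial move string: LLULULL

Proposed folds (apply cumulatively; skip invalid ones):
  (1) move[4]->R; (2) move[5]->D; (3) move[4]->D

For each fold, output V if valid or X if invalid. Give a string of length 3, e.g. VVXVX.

Initial: LLULULL -> [(0, 0), (-1, 0), (-2, 0), (-2, 1), (-3, 1), (-3, 2), (-4, 2), (-5, 2)]
Fold 1: move[4]->R => LLULRLL INVALID (collision), skipped
Fold 2: move[5]->D => LLULUDL INVALID (collision), skipped
Fold 3: move[4]->D => LLULDLL VALID

Answer: XXV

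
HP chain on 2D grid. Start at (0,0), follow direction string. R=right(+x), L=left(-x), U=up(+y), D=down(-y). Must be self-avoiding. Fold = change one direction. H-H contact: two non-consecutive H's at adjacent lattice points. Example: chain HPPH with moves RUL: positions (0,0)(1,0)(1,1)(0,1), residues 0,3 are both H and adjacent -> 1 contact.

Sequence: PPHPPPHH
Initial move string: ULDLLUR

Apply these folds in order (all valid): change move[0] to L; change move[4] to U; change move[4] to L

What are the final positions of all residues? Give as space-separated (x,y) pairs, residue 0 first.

Answer: (0,0) (-1,0) (-2,0) (-2,-1) (-3,-1) (-4,-1) (-4,0) (-3,0)

Derivation:
Initial moves: ULDLLUR
Fold: move[0]->L => LLDLLUR (positions: [(0, 0), (-1, 0), (-2, 0), (-2, -1), (-3, -1), (-4, -1), (-4, 0), (-3, 0)])
Fold: move[4]->U => LLDLUUR (positions: [(0, 0), (-1, 0), (-2, 0), (-2, -1), (-3, -1), (-3, 0), (-3, 1), (-2, 1)])
Fold: move[4]->L => LLDLLUR (positions: [(0, 0), (-1, 0), (-2, 0), (-2, -1), (-3, -1), (-4, -1), (-4, 0), (-3, 0)])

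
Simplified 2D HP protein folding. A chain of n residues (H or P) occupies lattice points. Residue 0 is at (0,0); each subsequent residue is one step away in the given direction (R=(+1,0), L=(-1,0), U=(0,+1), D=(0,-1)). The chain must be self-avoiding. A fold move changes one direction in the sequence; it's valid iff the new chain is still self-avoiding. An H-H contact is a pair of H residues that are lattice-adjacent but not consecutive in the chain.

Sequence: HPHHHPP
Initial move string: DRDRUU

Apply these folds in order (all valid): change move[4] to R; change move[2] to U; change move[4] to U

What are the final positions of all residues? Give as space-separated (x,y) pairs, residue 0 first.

Initial moves: DRDRUU
Fold: move[4]->R => DRDRRU (positions: [(0, 0), (0, -1), (1, -1), (1, -2), (2, -2), (3, -2), (3, -1)])
Fold: move[2]->U => DRURRU (positions: [(0, 0), (0, -1), (1, -1), (1, 0), (2, 0), (3, 0), (3, 1)])
Fold: move[4]->U => DRURUU (positions: [(0, 0), (0, -1), (1, -1), (1, 0), (2, 0), (2, 1), (2, 2)])

Answer: (0,0) (0,-1) (1,-1) (1,0) (2,0) (2,1) (2,2)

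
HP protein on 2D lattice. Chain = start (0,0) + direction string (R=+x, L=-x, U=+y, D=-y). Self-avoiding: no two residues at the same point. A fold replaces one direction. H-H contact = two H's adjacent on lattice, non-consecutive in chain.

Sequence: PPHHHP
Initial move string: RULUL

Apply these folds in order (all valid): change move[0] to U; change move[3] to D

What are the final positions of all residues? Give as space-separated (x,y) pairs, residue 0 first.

Answer: (0,0) (0,1) (0,2) (-1,2) (-1,1) (-2,1)

Derivation:
Initial moves: RULUL
Fold: move[0]->U => UULUL (positions: [(0, 0), (0, 1), (0, 2), (-1, 2), (-1, 3), (-2, 3)])
Fold: move[3]->D => UULDL (positions: [(0, 0), (0, 1), (0, 2), (-1, 2), (-1, 1), (-2, 1)])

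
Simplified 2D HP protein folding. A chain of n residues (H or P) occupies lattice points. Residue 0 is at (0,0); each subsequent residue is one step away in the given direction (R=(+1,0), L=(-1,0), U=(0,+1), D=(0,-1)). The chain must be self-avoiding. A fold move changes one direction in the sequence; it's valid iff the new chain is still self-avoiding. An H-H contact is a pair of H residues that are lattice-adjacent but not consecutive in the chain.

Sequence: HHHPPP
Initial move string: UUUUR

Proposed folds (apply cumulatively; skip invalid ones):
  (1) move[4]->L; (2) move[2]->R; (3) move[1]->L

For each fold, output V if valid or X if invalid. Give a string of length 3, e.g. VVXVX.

Answer: VVX

Derivation:
Initial: UUUUR -> [(0, 0), (0, 1), (0, 2), (0, 3), (0, 4), (1, 4)]
Fold 1: move[4]->L => UUUUL VALID
Fold 2: move[2]->R => UURUL VALID
Fold 3: move[1]->L => ULRUL INVALID (collision), skipped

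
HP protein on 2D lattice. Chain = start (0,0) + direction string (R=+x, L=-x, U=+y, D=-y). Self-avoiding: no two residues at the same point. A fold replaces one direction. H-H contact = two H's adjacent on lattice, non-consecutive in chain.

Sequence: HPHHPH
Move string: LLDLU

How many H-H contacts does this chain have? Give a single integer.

Answer: 1

Derivation:
Positions: [(0, 0), (-1, 0), (-2, 0), (-2, -1), (-3, -1), (-3, 0)]
H-H contact: residue 2 @(-2,0) - residue 5 @(-3, 0)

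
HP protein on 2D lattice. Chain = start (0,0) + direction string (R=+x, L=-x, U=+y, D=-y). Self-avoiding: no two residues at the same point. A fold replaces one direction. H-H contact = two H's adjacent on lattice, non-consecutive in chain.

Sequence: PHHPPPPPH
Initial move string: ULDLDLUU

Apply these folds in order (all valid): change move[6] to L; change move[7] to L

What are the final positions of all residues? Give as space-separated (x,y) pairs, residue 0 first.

Initial moves: ULDLDLUU
Fold: move[6]->L => ULDLDLLU (positions: [(0, 0), (0, 1), (-1, 1), (-1, 0), (-2, 0), (-2, -1), (-3, -1), (-4, -1), (-4, 0)])
Fold: move[7]->L => ULDLDLLL (positions: [(0, 0), (0, 1), (-1, 1), (-1, 0), (-2, 0), (-2, -1), (-3, -1), (-4, -1), (-5, -1)])

Answer: (0,0) (0,1) (-1,1) (-1,0) (-2,0) (-2,-1) (-3,-1) (-4,-1) (-5,-1)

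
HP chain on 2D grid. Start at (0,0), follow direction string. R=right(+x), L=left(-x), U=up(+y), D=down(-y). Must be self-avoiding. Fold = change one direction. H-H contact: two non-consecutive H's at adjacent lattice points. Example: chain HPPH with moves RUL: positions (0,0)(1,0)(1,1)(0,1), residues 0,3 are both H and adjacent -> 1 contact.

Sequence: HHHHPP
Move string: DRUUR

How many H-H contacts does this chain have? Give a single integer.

Positions: [(0, 0), (0, -1), (1, -1), (1, 0), (1, 1), (2, 1)]
H-H contact: residue 0 @(0,0) - residue 3 @(1, 0)

Answer: 1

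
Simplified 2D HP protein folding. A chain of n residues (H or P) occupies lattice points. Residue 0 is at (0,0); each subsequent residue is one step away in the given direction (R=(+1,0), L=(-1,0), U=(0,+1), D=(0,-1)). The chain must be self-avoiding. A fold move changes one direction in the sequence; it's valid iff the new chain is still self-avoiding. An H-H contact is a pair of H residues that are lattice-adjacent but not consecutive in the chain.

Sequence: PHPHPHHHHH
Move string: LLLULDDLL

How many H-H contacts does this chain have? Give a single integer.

Answer: 1

Derivation:
Positions: [(0, 0), (-1, 0), (-2, 0), (-3, 0), (-3, 1), (-4, 1), (-4, 0), (-4, -1), (-5, -1), (-6, -1)]
H-H contact: residue 3 @(-3,0) - residue 6 @(-4, 0)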